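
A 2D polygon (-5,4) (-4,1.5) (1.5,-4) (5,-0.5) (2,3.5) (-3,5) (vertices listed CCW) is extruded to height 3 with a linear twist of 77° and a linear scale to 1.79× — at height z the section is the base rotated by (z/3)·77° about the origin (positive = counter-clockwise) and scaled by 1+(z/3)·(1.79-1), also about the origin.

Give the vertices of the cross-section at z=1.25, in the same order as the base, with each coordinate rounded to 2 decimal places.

t = z/height = 1.25/3 = 0.416667
s = 1 + (scale-1)·z/height = 1 + (1.79-1)·1.25/3 = 1.329167
θ = twist·z/height = 77°·1.25/3 = 32.0833° = 0.559960 rad
cos θ = 0.847276, sin θ = 0.531152 (intermediates below are computed at full precision and shown rounded to 5 d.p.)
v1: (-5,4) → rotate → (-6.36099,0.73335) → ×s → (-8.45482,0.97474) → (-8.45,0.97)
v2: (-4,1.5) → rotate → (-4.18583,-0.85369) → ×s → (-5.56367,-1.13470) → (-5.56,-1.13)
v3: (1.5,-4) → rotate → (3.39552,-2.59238) → ×s → (4.51322,-3.44570) → (4.51,-3.45)
v4: (5,-0.5) → rotate → (4.50196,2.23212) → ×s → (5.98385,2.96686) → (5.98,2.97)
v5: (2,3.5) → rotate → (-0.16448,4.02777) → ×s → (-0.21862,5.35358) → (-0.22,5.35)
v6: (-3,5) → rotate → (-5.19759,2.64293) → ×s → (-6.90846,3.51289) → (-6.91,3.51)

Cross-section at z=1.25: (-8.45,0.97) (-5.56,-1.13) (4.51,-3.45) (5.98,2.97) (-0.22,5.35) (-6.91,3.51)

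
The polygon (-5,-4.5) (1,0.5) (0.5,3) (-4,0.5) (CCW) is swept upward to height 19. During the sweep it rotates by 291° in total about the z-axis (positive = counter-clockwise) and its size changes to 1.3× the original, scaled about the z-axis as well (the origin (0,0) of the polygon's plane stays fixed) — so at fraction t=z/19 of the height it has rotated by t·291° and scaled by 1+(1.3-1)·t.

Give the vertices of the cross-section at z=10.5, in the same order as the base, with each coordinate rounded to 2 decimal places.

Cross-section at z=10.5: (7.23,3.04) (-1.29,-0.17) (-1.70,-3.11) (4.21,-2.08)

t = z/height = 10.5/19 = 0.552632
s = 1 + (scale-1)·z/height = 1 + (1.3-1)·10.5/19 = 1.165789
θ = twist·z/height = 291°·10.5/19 = 160.8158° = 2.806765 rad
cos θ = -0.944467, sin θ = 0.328606 (intermediates below are computed at full precision and shown rounded to 5 d.p.)
v1: (-5,-4.5) → rotate → (6.20106,2.60707) → ×s → (7.22913,3.03929) → (7.23,3.04)
v2: (1,0.5) → rotate → (-1.10877,-0.14363) → ×s → (-1.29259,-0.16744) → (-1.29,-0.17)
v3: (0.5,3) → rotate → (-1.45805,-2.66910) → ×s → (-1.69978,-3.11161) → (-1.70,-3.11)
v4: (-4,0.5) → rotate → (3.61356,-1.78666) → ×s → (4.21266,-2.08287) → (4.21,-2.08)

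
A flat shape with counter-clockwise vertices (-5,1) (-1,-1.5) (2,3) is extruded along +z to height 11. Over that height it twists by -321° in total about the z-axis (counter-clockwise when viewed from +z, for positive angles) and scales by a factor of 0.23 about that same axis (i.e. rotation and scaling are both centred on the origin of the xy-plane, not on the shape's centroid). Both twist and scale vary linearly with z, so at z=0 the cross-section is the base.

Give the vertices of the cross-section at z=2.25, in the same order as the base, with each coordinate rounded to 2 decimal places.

Cross-section at z=2.25: (-0.97,4.19) (-1.50,0.25) (3.00,-0.49)

t = z/height = 2.25/11 = 0.204545
s = 1 + (scale-1)·z/height = 1 + (0.23-1)·2.25/11 = 0.842500
θ = twist·z/height = -321°·2.25/11 = -65.6591° = -1.145967 rad
cos θ = 0.412165, sin θ = -0.911109 (intermediates below are computed at full precision and shown rounded to 5 d.p.)
v1: (-5,1) → rotate → (-1.14972,4.96771) → ×s → (-0.96864,4.18530) → (-0.97,4.19)
v2: (-1,-1.5) → rotate → (-1.77883,0.29286) → ×s → (-1.49866,0.24674) → (-1.50,0.25)
v3: (2,3) → rotate → (3.55766,-0.58572) → ×s → (2.99733,-0.49347) → (3.00,-0.49)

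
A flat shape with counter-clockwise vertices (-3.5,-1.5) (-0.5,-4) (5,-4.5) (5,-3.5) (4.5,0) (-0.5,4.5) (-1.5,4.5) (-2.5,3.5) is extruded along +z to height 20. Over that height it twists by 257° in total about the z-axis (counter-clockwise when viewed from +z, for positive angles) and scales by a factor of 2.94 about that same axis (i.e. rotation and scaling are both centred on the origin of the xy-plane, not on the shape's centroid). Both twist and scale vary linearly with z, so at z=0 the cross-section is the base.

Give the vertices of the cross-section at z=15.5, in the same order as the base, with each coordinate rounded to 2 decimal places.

Cross-section at z=15.5: (7.04,6.42) (-2.11,9.87) (-15.52,6.53) (-14.70,4.16) (-10.64,-3.70) (4.88,-10.23) (7.25,-9.41) (8.79,-6.22)

t = z/height = 15.5/20 = 0.775
s = 1 + (scale-1)·z/height = 1 + (2.94-1)·15.5/20 = 2.503500
θ = twist·z/height = 257°·15.5/20 = 199.1750° = 3.476260 rad
cos θ = -0.944520, sin θ = -0.328455 (intermediates below are computed at full precision and shown rounded to 5 d.p.)
v1: (-3.5,-1.5) → rotate → (2.81314,2.56637) → ×s → (7.04269,6.42491) → (7.04,6.42)
v2: (-0.5,-4) → rotate → (-0.84156,3.94231) → ×s → (-2.10684,9.86956) → (-2.11,9.87)
v3: (5,-4.5) → rotate → (-6.20064,2.60807) → ×s → (-15.52331,6.52929) → (-15.52,6.53)
v4: (5,-3.5) → rotate → (-5.87219,1.66355) → ×s → (-14.70103,4.16469) → (-14.70,4.16)
v5: (4.5,0) → rotate → (-4.25034,-1.47805) → ×s → (-10.64072,-3.70029) → (-10.64,-3.70)
v6: (-0.5,4.5) → rotate → (1.95031,-4.08611) → ×s → (4.88259,-10.22958) → (4.88,-10.23)
v7: (-1.5,4.5) → rotate → (2.89483,-3.75766) → ×s → (7.24719,-9.40729) → (7.25,-9.41)
v8: (-2.5,3.5) → rotate → (3.51089,-2.48468) → ×s → (8.78951,-6.22040) → (8.79,-6.22)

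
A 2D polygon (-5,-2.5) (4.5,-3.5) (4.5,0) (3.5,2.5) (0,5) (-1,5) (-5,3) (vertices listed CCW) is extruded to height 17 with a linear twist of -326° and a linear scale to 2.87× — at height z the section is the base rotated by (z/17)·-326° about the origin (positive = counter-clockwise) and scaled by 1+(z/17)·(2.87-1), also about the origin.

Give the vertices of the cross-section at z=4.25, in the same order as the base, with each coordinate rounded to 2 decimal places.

Cross-section at z=4.25: (-4.71,6.71) (-4.10,-7.29) (0.98,-6.53) (4.39,-4.54) (7.26,1.08) (7.04,2.54) (3.27,7.91)

t = z/height = 4.25/17 = 0.25
s = 1 + (scale-1)·z/height = 1 + (2.87-1)·4.25/17 = 1.467500
θ = twist·z/height = -326°·4.25/17 = -81.5000° = -1.422443 rad
cos θ = 0.147809, sin θ = -0.989016 (intermediates below are computed at full precision and shown rounded to 5 d.p.)
v1: (-5,-2.5) → rotate → (-3.21159,4.57556) → ×s → (-4.71300,6.71463) → (-4.71,6.71)
v2: (4.5,-3.5) → rotate → (-2.79641,-4.96790) → ×s → (-4.10374,-7.29040) → (-4.10,-7.29)
v3: (4.5,0) → rotate → (0.66514,-4.45057) → ×s → (0.97610,-6.53121) → (0.98,-6.53)
v4: (3.5,2.5) → rotate → (2.98987,-3.09203) → ×s → (4.38764,-4.53756) → (4.39,-4.54)
v5: (0,5) → rotate → (4.94508,0.73905) → ×s → (7.25690,1.08455) → (7.26,1.08)
v6: (-1,5) → rotate → (4.79727,1.72806) → ×s → (7.03999,2.53593) → (7.04,2.54)
v7: (-5,3) → rotate → (2.22800,5.38851) → ×s → (3.26959,7.90763) → (3.27,7.91)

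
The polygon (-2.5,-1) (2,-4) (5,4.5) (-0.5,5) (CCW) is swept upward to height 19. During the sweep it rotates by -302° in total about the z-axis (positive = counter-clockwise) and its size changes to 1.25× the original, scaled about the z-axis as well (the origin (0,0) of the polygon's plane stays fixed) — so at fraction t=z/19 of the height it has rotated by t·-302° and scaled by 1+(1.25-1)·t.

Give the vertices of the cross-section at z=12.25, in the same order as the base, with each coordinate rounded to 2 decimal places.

t = z/height = 12.25/19 = 0.644737
s = 1 + (scale-1)·z/height = 1 + (1.25-1)·12.25/19 = 1.161184
θ = twist·z/height = -302°·12.25/19 = -194.7105° = -3.398340 rad
cos θ = -0.967221, sin θ = 0.253936 (intermediates below are computed at full precision and shown rounded to 5 d.p.)
v1: (-2.5,-1) → rotate → (2.67199,0.33238) → ×s → (3.10267,0.38596) → (3.10,0.39)
v2: (2,-4) → rotate → (-0.91870,4.37676) → ×s → (-1.06678,5.08222) → (-1.07,5.08)
v3: (5,4.5) → rotate → (-5.97882,-3.08282) → ×s → (-6.94251,-3.57972) → (-6.94,-3.58)
v4: (-0.5,5) → rotate → (-0.78607,-4.96307) → ×s → (-0.91277,-5.76304) → (-0.91,-5.76)

Cross-section at z=12.25: (3.10,0.39) (-1.07,5.08) (-6.94,-3.58) (-0.91,-5.76)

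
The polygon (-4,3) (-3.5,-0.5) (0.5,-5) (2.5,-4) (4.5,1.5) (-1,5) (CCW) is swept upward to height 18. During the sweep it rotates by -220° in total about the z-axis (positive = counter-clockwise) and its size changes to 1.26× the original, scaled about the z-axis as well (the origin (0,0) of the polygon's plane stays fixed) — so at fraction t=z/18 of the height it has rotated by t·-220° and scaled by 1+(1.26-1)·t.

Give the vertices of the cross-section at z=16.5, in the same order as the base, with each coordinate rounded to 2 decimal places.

t = z/height = 16.5/18 = 0.916667
s = 1 + (scale-1)·z/height = 1 + (1.26-1)·16.5/18 = 1.238333
θ = twist·z/height = -220°·16.5/18 = -201.6667° = -3.519747 rad
cos θ = -0.929348, sin θ = 0.369206 (intermediates below are computed at full precision and shown rounded to 5 d.p.)
v1: (-4,3) → rotate → (2.60977,-4.26487) → ×s → (3.23177,-5.28133) → (3.23,-5.28)
v2: (-3.5,-0.5) → rotate → (3.43732,-0.82755) → ×s → (4.25655,-1.02478) → (4.26,-1.02)
v3: (0.5,-5) → rotate → (1.38136,4.83134) → ×s → (1.71058,5.98281) → (1.71,5.98)
v4: (2.5,-4) → rotate → (-0.84654,4.64041) → ×s → (-1.04830,5.74637) → (-1.05,5.75)
v5: (4.5,1.5) → rotate → (-4.73587,0.26741) → ×s → (-5.86459,0.33114) → (-5.86,0.33)
v6: (-1,5) → rotate → (-0.91668,-5.01594) → ×s → (-1.13516,-6.21141) → (-1.14,-6.21)

Cross-section at z=16.5: (3.23,-5.28) (4.26,-1.02) (1.71,5.98) (-1.05,5.75) (-5.86,0.33) (-1.14,-6.21)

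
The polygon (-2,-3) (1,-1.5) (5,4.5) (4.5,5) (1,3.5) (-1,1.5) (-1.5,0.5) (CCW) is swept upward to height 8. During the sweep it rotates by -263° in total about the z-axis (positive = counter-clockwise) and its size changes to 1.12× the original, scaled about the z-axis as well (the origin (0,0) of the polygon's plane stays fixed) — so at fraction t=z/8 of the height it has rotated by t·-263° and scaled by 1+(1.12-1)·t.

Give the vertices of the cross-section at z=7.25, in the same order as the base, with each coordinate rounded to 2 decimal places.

Cross-section at z=7.25: (4.00,-0.14) (0.83,1.82) (-7.16,2.10) (-7.34,1.34) (-3.89,-1.09) (-0.83,-1.82) (0.40,-1.71)

t = z/height = 7.25/8 = 0.90625
s = 1 + (scale-1)·z/height = 1 + (1.12-1)·7.25/8 = 1.108750
θ = twist·z/height = -263°·7.25/8 = -238.3438° = -4.159883 rad
cos θ = -0.524822, sin θ = 0.851212 (intermediates below are computed at full precision and shown rounded to 5 d.p.)
v1: (-2,-3) → rotate → (3.60328,-0.12796) → ×s → (3.99514,-0.14187) → (4.00,-0.14)
v2: (1,-1.5) → rotate → (0.75200,1.63844) → ×s → (0.83378,1.81663) → (0.83,1.82)
v3: (5,4.5) → rotate → (-6.45456,1.89436) → ×s → (-7.15650,2.10037) → (-7.16,2.10)
v4: (4.5,5) → rotate → (-6.61776,1.20635) → ×s → (-7.33744,1.33754) → (-7.34,1.34)
v5: (1,3.5) → rotate → (-3.50406,-0.98566) → ×s → (-3.88513,-1.09286) → (-3.89,-1.09)
v6: (-1,1.5) → rotate → (-0.75200,-1.63844) → ×s → (-0.83378,-1.81663) → (-0.83,-1.82)
v7: (-1.5,0.5) → rotate → (0.36163,-1.53923) → ×s → (0.40095,-1.70662) → (0.40,-1.71)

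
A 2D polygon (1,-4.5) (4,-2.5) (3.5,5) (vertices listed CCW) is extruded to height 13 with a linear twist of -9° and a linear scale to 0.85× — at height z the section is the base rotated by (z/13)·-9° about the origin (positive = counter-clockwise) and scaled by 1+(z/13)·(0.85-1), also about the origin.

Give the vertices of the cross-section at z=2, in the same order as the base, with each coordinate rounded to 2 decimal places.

t = z/height = 2/13 = 0.153846
s = 1 + (scale-1)·z/height = 1 + (0.85-1)·2/13 = 0.976923
θ = twist·z/height = -9°·2/13 = -1.3846° = -0.024166 rad
cos θ = 0.999708, sin θ = -0.024164 (intermediates below are computed at full precision and shown rounded to 5 d.p.)
v1: (1,-4.5) → rotate → (0.89097,-4.52285) → ×s → (0.87041,-4.41848) → (0.87,-4.42)
v2: (4,-2.5) → rotate → (3.93842,-2.59593) → ×s → (3.84754,-2.53602) → (3.85,-2.54)
v3: (3.5,5) → rotate → (3.61980,4.91397) → ×s → (3.53626,4.80057) → (3.54,4.80)

Cross-section at z=2: (0.87,-4.42) (3.85,-2.54) (3.54,4.80)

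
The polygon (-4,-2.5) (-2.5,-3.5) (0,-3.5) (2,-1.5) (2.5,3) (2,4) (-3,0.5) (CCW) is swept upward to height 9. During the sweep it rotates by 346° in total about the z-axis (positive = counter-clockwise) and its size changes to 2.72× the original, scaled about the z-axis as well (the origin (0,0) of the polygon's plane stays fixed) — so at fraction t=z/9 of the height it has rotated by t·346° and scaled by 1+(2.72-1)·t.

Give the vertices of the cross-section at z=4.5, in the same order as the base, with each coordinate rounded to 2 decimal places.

t = z/height = 4.5/9 = 0.5
s = 1 + (scale-1)·z/height = 1 + (2.72-1)·4.5/9 = 1.860000
θ = twist·z/height = 346°·4.5/9 = 173.0000° = 3.019420 rad
cos θ = -0.992546, sin θ = 0.121869 (intermediates below are computed at full precision and shown rounded to 5 d.p.)
v1: (-4,-2.5) → rotate → (4.27486,1.99389) → ×s → (7.95124,3.70863) → (7.95,3.71)
v2: (-2.5,-3.5) → rotate → (2.90791,3.16924) → ×s → (5.40871,5.89478) → (5.41,5.89)
v3: (0,-3.5) → rotate → (0.42654,3.47391) → ×s → (0.79337,6.46148) → (0.79,6.46)
v4: (2,-1.5) → rotate → (-1.80229,1.73256) → ×s → (-3.35226,3.22256) → (-3.35,3.22)
v5: (2.5,3) → rotate → (-2.84697,-2.67297) → ×s → (-5.29537,-4.97172) → (-5.30,-4.97)
v6: (2,4) → rotate → (-2.47257,-3.72645) → ×s → (-4.59898,-6.93119) → (-4.60,-6.93)
v7: (-3,0.5) → rotate → (2.91670,-0.86188) → ×s → (5.42507,-1.60310) → (5.43,-1.60)

Cross-section at z=4.5: (7.95,3.71) (5.41,5.89) (0.79,6.46) (-3.35,3.22) (-5.30,-4.97) (-4.60,-6.93) (5.43,-1.60)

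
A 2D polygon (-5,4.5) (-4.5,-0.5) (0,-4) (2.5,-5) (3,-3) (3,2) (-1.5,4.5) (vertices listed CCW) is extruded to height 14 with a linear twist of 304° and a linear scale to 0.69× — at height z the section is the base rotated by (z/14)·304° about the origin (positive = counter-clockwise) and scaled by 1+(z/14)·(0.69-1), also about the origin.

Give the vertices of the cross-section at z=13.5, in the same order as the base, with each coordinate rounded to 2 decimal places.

t = z/height = 13.5/14 = 0.964286
s = 1 + (scale-1)·z/height = 1 + (0.69-1)·13.5/14 = 0.701071
θ = twist·z/height = 304°·13.5/14 = 293.1429° = 5.116308 rad
cos θ = 0.393025, sin θ = -0.919528 (intermediates below are computed at full precision and shown rounded to 5 d.p.)
v1: (-5,4.5) → rotate → (2.17275,6.36625) → ×s → (1.52325,4.46320) → (1.52,4.46)
v2: (-4.5,-0.5) → rotate → (-2.22838,3.94136) → ×s → (-1.56225,2.76318) → (-1.56,2.76)
v3: (0,-4) → rotate → (-3.67811,-1.57210) → ×s → (-2.57862,-1.10215) → (-2.58,-1.10)
v4: (2.5,-5) → rotate → (-3.61508,-4.26394) → ×s → (-2.53443,-2.98933) → (-2.53,-2.99)
v5: (3,-3) → rotate → (-1.57951,-3.93766) → ×s → (-1.10735,-2.76058) → (-1.11,-2.76)
v6: (3,2) → rotate → (3.01813,-1.97253) → ×s → (2.11593,-1.38289) → (2.12,-1.38)
v7: (-1.5,4.5) → rotate → (3.54834,3.14790) → ×s → (2.48764,2.20691) → (2.49,2.21)

Cross-section at z=13.5: (1.52,4.46) (-1.56,2.76) (-2.58,-1.10) (-2.53,-2.99) (-1.11,-2.76) (2.12,-1.38) (2.49,2.21)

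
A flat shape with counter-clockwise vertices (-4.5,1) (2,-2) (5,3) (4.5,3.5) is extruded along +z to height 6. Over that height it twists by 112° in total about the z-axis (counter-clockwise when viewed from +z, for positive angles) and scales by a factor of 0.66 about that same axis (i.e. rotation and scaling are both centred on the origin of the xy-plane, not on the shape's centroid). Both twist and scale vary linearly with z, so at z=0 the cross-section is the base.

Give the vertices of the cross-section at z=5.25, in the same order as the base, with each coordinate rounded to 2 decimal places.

t = z/height = 5.25/6 = 0.875
s = 1 + (scale-1)·z/height = 1 + (0.66-1)·5.25/6 = 0.702500
θ = twist·z/height = 112°·5.25/6 = 98.0000° = 1.710423 rad
cos θ = -0.139173, sin θ = 0.990268 (intermediates below are computed at full precision and shown rounded to 5 d.p.)
v1: (-4.5,1) → rotate → (-0.36399,-4.59538) → ×s → (-0.25570,-3.22825) → (-0.26,-3.23)
v2: (2,-2) → rotate → (1.70219,2.25888) → ×s → (1.19579,1.58686) → (1.20,1.59)
v3: (5,3) → rotate → (-3.66667,4.53382) → ×s → (-2.57584,3.18501) → (-2.58,3.19)
v4: (4.5,3.5) → rotate → (-4.09222,3.96910) → ×s → (-2.87478,2.78829) → (-2.87,2.79)

Cross-section at z=5.25: (-0.26,-3.23) (1.20,1.59) (-2.58,3.19) (-2.87,2.79)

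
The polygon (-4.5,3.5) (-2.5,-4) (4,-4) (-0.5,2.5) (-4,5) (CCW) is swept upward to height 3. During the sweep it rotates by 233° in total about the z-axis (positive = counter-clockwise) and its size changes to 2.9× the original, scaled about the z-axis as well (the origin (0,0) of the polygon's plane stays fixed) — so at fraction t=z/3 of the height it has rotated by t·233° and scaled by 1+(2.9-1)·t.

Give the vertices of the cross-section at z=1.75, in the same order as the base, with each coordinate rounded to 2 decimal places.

t = z/height = 1.75/3 = 0.583333
s = 1 + (scale-1)·z/height = 1 + (2.9-1)·1.75/3 = 2.108333
θ = twist·z/height = 233°·1.75/3 = 135.9167° = 2.372193 rad
cos θ = -0.718329, sin θ = 0.695704 (intermediates below are computed at full precision and shown rounded to 5 d.p.)
v1: (-4.5,3.5) → rotate → (0.79752,-5.64482) → ×s → (1.68143,-11.90116) → (1.68,-11.90)
v2: (-2.5,-4) → rotate → (4.57864,1.13406) → ×s → (9.65329,2.39097) → (9.65,2.39)
v3: (4,-4) → rotate → (-0.09050,5.65613) → ×s → (-0.19080,11.92501) → (-0.19,11.93)
v4: (-0.5,2.5) → rotate → (-1.38010,-2.14367) → ×s → (-2.90970,-4.51958) → (-2.91,-4.52)
v5: (-4,5) → rotate → (-0.60520,-6.37446) → ×s → (-1.27597,-13.43948) → (-1.28,-13.44)

Cross-section at z=1.75: (1.68,-11.90) (9.65,2.39) (-0.19,11.93) (-2.91,-4.52) (-1.28,-13.44)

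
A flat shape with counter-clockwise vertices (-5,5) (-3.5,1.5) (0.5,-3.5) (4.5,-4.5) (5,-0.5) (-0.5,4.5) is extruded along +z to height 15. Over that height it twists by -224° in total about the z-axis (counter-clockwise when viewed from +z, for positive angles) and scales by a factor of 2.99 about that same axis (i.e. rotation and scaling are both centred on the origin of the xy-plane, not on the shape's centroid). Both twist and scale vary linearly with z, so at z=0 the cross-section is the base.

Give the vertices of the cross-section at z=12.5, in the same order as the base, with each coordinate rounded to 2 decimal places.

Cross-section at z=12.5: (11.66,-14.74) (8.78,-5.04) (-0.24,9.40) (-10.49,13.27) (-13.05,2.86) (-0.07,-12.04)

t = z/height = 12.5/15 = 0.833333
s = 1 + (scale-1)·z/height = 1 + (2.99-1)·12.5/15 = 2.658333
θ = twist·z/height = -224°·12.5/15 = -186.6667° = -3.257948 rad
cos θ = -0.993238, sin θ = 0.116093 (intermediates below are computed at full precision and shown rounded to 5 d.p.)
v1: (-5,5) → rotate → (4.38573,-5.54666) → ×s → (11.65872,-14.74486) → (11.66,-14.74)
v2: (-3.5,1.5) → rotate → (3.30219,-1.89618) → ×s → (8.77833,-5.04069) → (8.78,-5.04)
v3: (0.5,-3.5) → rotate → (-0.09029,3.53438) → ×s → (-0.24003,9.39556) → (-0.24,9.40)
v4: (4.5,-4.5) → rotate → (-3.94715,4.99199) → ×s → (-10.49285,13.27038) → (-10.49,13.27)
v5: (5,-0.5) → rotate → (-4.90815,1.07708) → ×s → (-13.04749,2.86325) → (-13.05,2.86)
v6: (-0.5,4.5) → rotate → (-0.02580,-4.52762) → ×s → (-0.06858,-12.03592) → (-0.07,-12.04)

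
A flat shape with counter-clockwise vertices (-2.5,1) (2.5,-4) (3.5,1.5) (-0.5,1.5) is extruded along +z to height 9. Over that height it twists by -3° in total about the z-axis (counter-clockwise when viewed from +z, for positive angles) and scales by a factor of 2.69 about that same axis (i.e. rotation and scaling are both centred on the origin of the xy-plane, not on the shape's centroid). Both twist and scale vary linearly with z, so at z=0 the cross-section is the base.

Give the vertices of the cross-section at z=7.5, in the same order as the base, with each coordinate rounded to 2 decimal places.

t = z/height = 7.5/9 = 0.833333
s = 1 + (scale-1)·z/height = 1 + (2.69-1)·7.5/9 = 2.408333
θ = twist·z/height = -3°·7.5/9 = -2.5000° = -0.043633 rad
cos θ = 0.999048, sin θ = -0.043619 (intermediates below are computed at full precision and shown rounded to 5 d.p.)
v1: (-2.5,1) → rotate → (-2.45400,1.10810) → ×s → (-5.91005,2.66867) → (-5.91,2.67)
v2: (2.5,-4) → rotate → (2.32314,-4.10524) → ×s → (5.59490,-9.88679) → (5.59,-9.89)
v3: (3.5,1.5) → rotate → (3.56210,1.34590) → ×s → (8.57872,3.24139) → (8.58,3.24)
v4: (-0.5,1.5) → rotate → (-0.43410,1.52038) → ×s → (-1.04545,3.66159) → (-1.05,3.66)

Cross-section at z=7.5: (-5.91,2.67) (5.59,-9.89) (8.58,3.24) (-1.05,3.66)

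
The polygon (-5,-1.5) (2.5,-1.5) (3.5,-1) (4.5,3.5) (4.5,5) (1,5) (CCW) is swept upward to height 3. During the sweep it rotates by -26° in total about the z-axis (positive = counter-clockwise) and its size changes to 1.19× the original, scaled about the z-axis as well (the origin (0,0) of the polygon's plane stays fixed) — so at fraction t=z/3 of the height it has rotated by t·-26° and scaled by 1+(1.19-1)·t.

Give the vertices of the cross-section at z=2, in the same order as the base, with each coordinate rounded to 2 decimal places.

t = z/height = 2/3 = 0.666667
s = 1 + (scale-1)·z/height = 1 + (1.19-1)·2/3 = 1.126667
θ = twist·z/height = -26°·2/3 = -17.3333° = -0.302524 rad
cos θ = 0.954588, sin θ = -0.297930 (intermediates below are computed at full precision and shown rounded to 5 d.p.)
v1: (-5,-1.5) → rotate → (-5.21983,0.05777) → ×s → (-5.88101,0.06509) → (-5.88,0.07)
v2: (2.5,-1.5) → rotate → (1.93957,-2.17671) → ×s → (2.18525,-2.45242) → (2.19,-2.45)
v3: (3.5,-1) → rotate → (3.04313,-1.99734) → ×s → (3.42859,-2.25034) → (3.43,-2.25)
v4: (4.5,3.5) → rotate → (5.33840,2.00037) → ×s → (6.01460,2.25375) → (6.01,2.25)
v5: (4.5,5) → rotate → (5.78530,3.43225) → ×s → (6.51810,3.86700) → (6.52,3.87)
v6: (1,5) → rotate → (2.44424,4.47501) → ×s → (2.75384,5.04184) → (2.75,5.04)

Cross-section at z=2: (-5.88,0.07) (2.19,-2.45) (3.43,-2.25) (6.01,2.25) (6.52,3.87) (2.75,5.04)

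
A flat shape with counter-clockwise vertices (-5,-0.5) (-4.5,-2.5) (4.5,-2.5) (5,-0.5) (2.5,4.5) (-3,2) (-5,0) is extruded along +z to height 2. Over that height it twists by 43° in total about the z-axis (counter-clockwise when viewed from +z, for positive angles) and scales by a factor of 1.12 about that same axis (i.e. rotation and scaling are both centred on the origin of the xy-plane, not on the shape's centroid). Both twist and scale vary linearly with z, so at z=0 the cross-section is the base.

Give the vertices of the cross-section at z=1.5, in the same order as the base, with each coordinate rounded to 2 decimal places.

Cross-section at z=1.5: (-4.32,-3.37) (-2.69,-4.92) (5.60,0.31) (4.90,2.45) (-0.31,5.60) (-3.93,0.10) (-4.61,-2.91)

t = z/height = 1.5/2 = 0.75
s = 1 + (scale-1)·z/height = 1 + (1.12-1)·1.5/2 = 1.090000
θ = twist·z/height = 43°·1.5/2 = 32.2500° = 0.562869 rad
cos θ = 0.845728, sin θ = 0.533615 (intermediates below are computed at full precision and shown rounded to 5 d.p.)
v1: (-5,-0.5) → rotate → (-3.96183,-3.09094) → ×s → (-4.31840,-3.36912) → (-4.32,-3.37)
v2: (-4.5,-2.5) → rotate → (-2.47174,-4.51558) → ×s → (-2.69420,-4.92199) → (-2.69,-4.92)
v3: (4.5,-2.5) → rotate → (5.13981,0.28695) → ×s → (5.60239,0.31277) → (5.60,0.31)
v4: (5,-0.5) → rotate → (4.49545,2.24521) → ×s → (4.90004,2.44728) → (4.90,2.45)
v5: (2.5,4.5) → rotate → (-0.28695,5.13981) → ×s → (-0.31277,5.60239) → (-0.31,5.60)
v6: (-3,2) → rotate → (-3.60441,0.09061) → ×s → (-3.92881,0.09877) → (-3.93,0.10)
v7: (-5,0) → rotate → (-4.22864,-2.66807) → ×s → (-4.60922,-2.90820) → (-4.61,-2.91)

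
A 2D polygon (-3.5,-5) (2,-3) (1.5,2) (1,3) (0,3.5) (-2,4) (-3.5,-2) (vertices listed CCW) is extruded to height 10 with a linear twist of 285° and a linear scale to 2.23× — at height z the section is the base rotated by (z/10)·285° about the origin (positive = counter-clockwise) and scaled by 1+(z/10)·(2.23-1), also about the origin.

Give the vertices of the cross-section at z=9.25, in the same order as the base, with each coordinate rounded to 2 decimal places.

Cross-section at z=9.25: (-9.79,8.62) (-6.85,-3.54) (3.89,-3.66) (6.14,-2.84) (7.44,-0.83) (8.97,3.30) (-3.42,7.91)

t = z/height = 9.25/10 = 0.925
s = 1 + (scale-1)·z/height = 1 + (2.23-1)·9.25/10 = 2.137750
θ = twist·z/height = 285°·9.25/10 = 263.6250° = 4.601124 rad
cos θ = -0.111035, sin θ = -0.993816 (intermediates below are computed at full precision and shown rounded to 5 d.p.)
v1: (-3.5,-5) → rotate → (-4.58046,4.03353) → ×s → (-9.79188,8.62269) → (-9.79,8.62)
v2: (2,-3) → rotate → (-3.20352,-1.65453) → ×s → (-6.84832,-3.53697) → (-6.85,-3.54)
v3: (1.5,2) → rotate → (1.82108,-1.71280) → ×s → (3.89301,-3.66153) → (3.89,-3.66)
v4: (1,3) → rotate → (2.87041,-1.32692) → ×s → (6.13623,-2.83663) → (6.14,-2.84)
v5: (0,3.5) → rotate → (3.47836,-0.38862) → ×s → (7.43586,-0.83078) → (7.44,-0.83)
v6: (-2,4) → rotate → (4.19734,1.54349) → ×s → (8.97286,3.29960) → (8.97,3.30)
v7: (-3.5,-2) → rotate → (-1.59901,3.70043) → ×s → (-3.41828,7.91059) → (-3.42,7.91)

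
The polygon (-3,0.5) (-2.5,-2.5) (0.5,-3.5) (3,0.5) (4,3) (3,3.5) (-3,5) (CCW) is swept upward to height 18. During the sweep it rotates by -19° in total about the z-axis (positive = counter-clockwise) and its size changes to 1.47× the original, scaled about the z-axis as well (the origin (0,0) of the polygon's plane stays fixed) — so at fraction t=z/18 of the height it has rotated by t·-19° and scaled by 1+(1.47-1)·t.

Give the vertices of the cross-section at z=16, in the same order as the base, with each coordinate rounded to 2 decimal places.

t = z/height = 16/18 = 0.888889
s = 1 + (scale-1)·z/height = 1 + (1.47-1)·16/18 = 1.417778
θ = twist·z/height = -19°·16/18 = -16.8889° = -0.294767 rad
cos θ = 0.956870, sin θ = -0.290517 (intermediates below are computed at full precision and shown rounded to 5 d.p.)
v1: (-3,0.5) → rotate → (-2.72535,1.34998) → ×s → (-3.86394,1.91398) → (-3.86,1.91)
v2: (-2.5,-2.5) → rotate → (-3.11847,-1.66588) → ×s → (-4.42129,-2.36185) → (-4.42,-2.36)
v3: (0.5,-3.5) → rotate → (-0.53837,-3.49430) → ×s → (-0.76329,-4.95415) → (-0.76,-4.95)
v4: (3,0.5) → rotate → (3.01587,-0.39311) → ×s → (4.27583,-0.55735) → (4.28,-0.56)
v5: (4,3) → rotate → (4.69903,1.70854) → ×s → (6.66218,2.42233) → (6.66,2.42)
v6: (3,3.5) → rotate → (3.88742,2.47749) → ×s → (5.51149,3.51254) → (5.51,3.51)
v7: (-3,5) → rotate → (-1.41803,5.65590) → ×s → (-2.01045,8.01881) → (-2.01,8.02)

Cross-section at z=16: (-3.86,1.91) (-4.42,-2.36) (-0.76,-4.95) (4.28,-0.56) (6.66,2.42) (5.51,3.51) (-2.01,8.02)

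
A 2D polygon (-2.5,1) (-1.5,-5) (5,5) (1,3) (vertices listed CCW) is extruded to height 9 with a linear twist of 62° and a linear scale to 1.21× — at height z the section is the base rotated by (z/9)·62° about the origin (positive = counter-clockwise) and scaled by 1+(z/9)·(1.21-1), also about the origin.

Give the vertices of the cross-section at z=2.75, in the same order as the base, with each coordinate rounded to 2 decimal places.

Cross-section at z=2.75: (-2.86,0.14) (0.22,-5.55) (3.31,6.76) (-0.03,3.37)

t = z/height = 2.75/9 = 0.305556
s = 1 + (scale-1)·z/height = 1 + (1.21-1)·2.75/9 = 1.064167
θ = twist·z/height = 62°·2.75/9 = 18.9444° = 0.330643 rad
cos θ = 0.945834, sin θ = 0.324651 (intermediates below are computed at full precision and shown rounded to 5 d.p.)
v1: (-2.5,1) → rotate → (-2.68924,0.13421) → ×s → (-2.86180,0.14282) → (-2.86,0.14)
v2: (-1.5,-5) → rotate → (0.20451,-5.21615) → ×s → (0.21763,-5.55085) → (0.22,-5.55)
v3: (5,5) → rotate → (3.10591,6.35243) → ×s → (3.30521,6.76004) → (3.31,6.76)
v4: (1,3) → rotate → (-0.02812,3.16215) → ×s → (-0.02992,3.36506) → (-0.03,3.37)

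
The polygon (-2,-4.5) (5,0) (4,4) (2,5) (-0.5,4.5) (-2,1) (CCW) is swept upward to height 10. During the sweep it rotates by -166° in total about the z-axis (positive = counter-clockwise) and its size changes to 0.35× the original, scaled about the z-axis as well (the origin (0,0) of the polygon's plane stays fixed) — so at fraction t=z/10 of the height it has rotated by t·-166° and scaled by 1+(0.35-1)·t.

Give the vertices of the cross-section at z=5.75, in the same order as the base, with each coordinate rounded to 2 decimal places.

t = z/height = 5.75/10 = 0.575
s = 1 + (scale-1)·z/height = 1 + (0.35-1)·5.75/10 = 0.626250
θ = twist·z/height = -166°·5.75/10 = -95.4500° = -1.665917 rad
cos θ = -0.094977, sin θ = -0.995479 (intermediates below are computed at full precision and shown rounded to 5 d.p.)
v1: (-2,-4.5) → rotate → (-4.28970,2.41836) → ×s → (-2.68643,1.51450) → (-2.69,1.51)
v2: (5,0) → rotate → (-0.47489,-4.97740) → ×s → (-0.29740,-3.11710) → (-0.30,-3.12)
v3: (4,4) → rotate → (3.60201,-4.36183) → ×s → (2.25576,-2.73159) → (2.26,-2.73)
v4: (2,5) → rotate → (4.78744,-2.46584) → ×s → (2.99814,-1.54423) → (3.00,-1.54)
v5: (-0.5,4.5) → rotate → (4.52715,0.07034) → ×s → (2.83513,0.04405) → (2.84,0.04)
v6: (-2,1) → rotate → (1.18543,1.89598) → ×s → (0.74238,1.18736) → (0.74,1.19)

Cross-section at z=5.75: (-2.69,1.51) (-0.30,-3.12) (2.26,-2.73) (3.00,-1.54) (2.84,0.04) (0.74,1.19)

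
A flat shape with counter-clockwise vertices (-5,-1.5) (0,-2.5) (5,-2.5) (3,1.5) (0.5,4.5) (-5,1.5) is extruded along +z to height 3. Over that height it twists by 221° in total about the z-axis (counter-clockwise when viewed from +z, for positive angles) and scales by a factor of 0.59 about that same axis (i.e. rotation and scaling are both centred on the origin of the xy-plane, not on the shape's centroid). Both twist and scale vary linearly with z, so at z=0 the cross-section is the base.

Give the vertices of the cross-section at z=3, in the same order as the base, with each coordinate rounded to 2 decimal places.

Cross-section at z=3: (1.65,2.60) (-0.97,1.11) (-3.19,-0.82) (-0.76,-1.83) (1.52,-2.20) (2.81,1.27)

t = z/height = 3/3 = 1
s = 1 + (scale-1)·z/height = 1 + (0.59-1)·3/3 = 0.590000
θ = twist·z/height = 221°·3/3 = 221.0000° = 3.857178 rad
cos θ = -0.754710, sin θ = -0.656059 (intermediates below are computed at full precision and shown rounded to 5 d.p.)
v1: (-5,-1.5) → rotate → (2.78946,4.41236) → ×s → (1.64578,2.60329) → (1.65,2.60)
v2: (0,-2.5) → rotate → (-1.64015,1.88677) → ×s → (-0.96769,1.11320) → (-0.97,1.11)
v3: (5,-2.5) → rotate → (-5.41370,-1.39352) → ×s → (-3.19408,-0.82218) → (-3.19,-0.82)
v4: (3,1.5) → rotate → (-1.28004,-3.10024) → ×s → (-0.75522,-1.82914) → (-0.76,-1.83)
v5: (0.5,4.5) → rotate → (2.57491,-3.72422) → ×s → (1.51920,-2.19729) → (1.52,-2.20)
v6: (-5,1.5) → rotate → (4.75764,2.14823) → ×s → (2.80701,1.26746) → (2.81,1.27)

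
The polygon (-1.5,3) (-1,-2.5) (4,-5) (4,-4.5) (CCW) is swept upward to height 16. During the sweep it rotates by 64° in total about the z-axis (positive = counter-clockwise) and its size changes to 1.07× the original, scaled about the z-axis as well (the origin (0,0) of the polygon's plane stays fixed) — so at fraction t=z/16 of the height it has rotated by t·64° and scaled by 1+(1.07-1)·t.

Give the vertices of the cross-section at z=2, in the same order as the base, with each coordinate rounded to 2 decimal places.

t = z/height = 2/16 = 0.125
s = 1 + (scale-1)·z/height = 1 + (1.07-1)·2/16 = 1.008750
θ = twist·z/height = 64°·2/16 = 8.0000° = 0.139626 rad
cos θ = 0.990268, sin θ = 0.139173 (intermediates below are computed at full precision and shown rounded to 5 d.p.)
v1: (-1.5,3) → rotate → (-1.90292,2.76204) → ×s → (-1.91957,2.78621) → (-1.92,2.79)
v2: (-1,-2.5) → rotate → (-0.64234,-2.61484) → ×s → (-0.64796,-2.63772) → (-0.65,-2.64)
v3: (4,-5) → rotate → (4.65694,-4.39465) → ×s → (4.69769,-4.43310) → (4.70,-4.43)
v4: (4,-4.5) → rotate → (4.58735,-3.89951) → ×s → (4.62749,-3.93363) → (4.63,-3.93)

Cross-section at z=2: (-1.92,2.79) (-0.65,-2.64) (4.70,-4.43) (4.63,-3.93)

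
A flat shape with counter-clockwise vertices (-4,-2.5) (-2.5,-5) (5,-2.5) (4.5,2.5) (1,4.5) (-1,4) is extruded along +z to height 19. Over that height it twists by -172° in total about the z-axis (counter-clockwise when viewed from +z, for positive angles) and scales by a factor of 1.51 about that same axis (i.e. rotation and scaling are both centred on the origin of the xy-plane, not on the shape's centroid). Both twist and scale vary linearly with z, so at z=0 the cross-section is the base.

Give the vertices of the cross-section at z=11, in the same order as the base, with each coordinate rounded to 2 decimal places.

Cross-section at z=11: (-2.33,5.65) (-5.85,4.27) (-4.27,-5.85) (2.22,-6.29) (5.53,-2.25) (5.32,0.42)

t = z/height = 11/19 = 0.578947
s = 1 + (scale-1)·z/height = 1 + (1.51-1)·11/19 = 1.295263
θ = twist·z/height = -172°·11/19 = -99.5789° = -1.737980 rad
cos θ = -0.166406, sin θ = -0.986057 (intermediates below are computed at full precision and shown rounded to 5 d.p.)
v1: (-4,-2.5) → rotate → (-1.79952,4.36025) → ×s → (-2.33085,5.64766) → (-2.33,5.65)
v2: (-2.5,-5) → rotate → (-4.51427,3.29718) → ×s → (-5.84717,4.27071) → (-5.85,4.27)
v3: (5,-2.5) → rotate → (-3.29718,-4.51427) → ×s → (-4.27071,-5.84717) → (-4.27,-5.85)
v4: (4.5,2.5) → rotate → (1.71631,-4.85327) → ×s → (2.22308,-6.28627) → (2.22,-6.29)
v5: (1,4.5) → rotate → (4.27085,-1.73489) → ×s → (5.53188,-2.24713) → (5.53,-2.25)
v6: (-1,4) → rotate → (4.11064,0.32043) → ×s → (5.32435,0.41504) → (5.32,0.42)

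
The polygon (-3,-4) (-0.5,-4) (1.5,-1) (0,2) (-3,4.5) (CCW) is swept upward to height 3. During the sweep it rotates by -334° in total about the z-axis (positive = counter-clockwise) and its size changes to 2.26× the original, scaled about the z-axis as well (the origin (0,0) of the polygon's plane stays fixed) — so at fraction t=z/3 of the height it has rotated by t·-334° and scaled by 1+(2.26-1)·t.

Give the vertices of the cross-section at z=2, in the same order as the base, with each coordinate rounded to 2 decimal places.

t = z/height = 2/3 = 0.666667
s = 1 + (scale-1)·z/height = 1 + (2.26-1)·2/3 = 1.840000
θ = twist·z/height = -334°·2/3 = -222.6667° = -3.886266 rad
cos θ = -0.735309, sin θ = 0.677732 (intermediates below are computed at full precision and shown rounded to 5 d.p.)
v1: (-3,-4) → rotate → (4.91686,0.90804) → ×s → (9.04701,1.67079) → (9.05,1.67)
v2: (-0.5,-4) → rotate → (3.07858,2.60237) → ×s → (5.66459,4.78836) → (5.66,4.79)
v3: (1.5,-1) → rotate → (-0.42523,1.75191) → ×s → (-0.78243,3.22351) → (-0.78,3.22)
v4: (0,2) → rotate → (-1.35546,-1.47062) → ×s → (-2.49405,-2.70594) → (-2.49,-2.71)
v5: (-3,4.5) → rotate → (-0.84387,-5.34209) → ×s → (-1.55272,-9.82944) → (-1.55,-9.83)

Cross-section at z=2: (9.05,1.67) (5.66,4.79) (-0.78,3.22) (-2.49,-2.71) (-1.55,-9.83)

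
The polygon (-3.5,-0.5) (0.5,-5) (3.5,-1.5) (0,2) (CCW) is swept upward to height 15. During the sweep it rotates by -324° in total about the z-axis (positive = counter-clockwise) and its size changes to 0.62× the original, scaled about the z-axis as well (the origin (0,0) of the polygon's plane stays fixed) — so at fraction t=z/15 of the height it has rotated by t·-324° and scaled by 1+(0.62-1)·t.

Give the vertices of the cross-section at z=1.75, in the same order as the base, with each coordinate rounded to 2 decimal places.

t = z/height = 1.75/15 = 0.116667
s = 1 + (scale-1)·z/height = 1 + (0.62-1)·1.75/15 = 0.955667
θ = twist·z/height = -324°·1.75/15 = -37.8000° = -0.659734 rad
cos θ = 0.790155, sin θ = -0.612907 (intermediates below are computed at full precision and shown rounded to 5 d.p.)
v1: (-3.5,-0.5) → rotate → (-3.07200,1.75010) → ×s → (-2.93580,1.67251) → (-2.94,1.67)
v2: (0.5,-5) → rotate → (-2.66946,-4.25723) → ×s → (-2.55111,-4.06849) → (-2.55,-4.07)
v3: (3.5,-1.5) → rotate → (1.84618,-3.33041) → ×s → (1.76433,-3.18276) → (1.76,-3.18)
v4: (0,2) → rotate → (1.22581,1.58031) → ×s → (1.17147,1.51025) → (1.17,1.51)

Cross-section at z=1.75: (-2.94,1.67) (-2.55,-4.07) (1.76,-3.18) (1.17,1.51)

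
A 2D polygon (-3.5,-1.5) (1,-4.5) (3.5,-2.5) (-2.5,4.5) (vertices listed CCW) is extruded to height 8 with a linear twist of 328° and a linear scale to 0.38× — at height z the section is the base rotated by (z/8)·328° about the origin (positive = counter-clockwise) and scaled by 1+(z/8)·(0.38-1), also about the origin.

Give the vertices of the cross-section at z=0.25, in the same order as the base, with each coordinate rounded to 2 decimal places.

Cross-section at z=0.25: (-3.12,-2.06) (1.75,-4.17) (3.81,-1.80) (-3.20,3.91)

t = z/height = 0.25/8 = 0.03125
s = 1 + (scale-1)·z/height = 1 + (0.38-1)·0.25/8 = 0.980625
θ = twist·z/height = 328°·0.25/8 = 10.2500° = 0.178896 rad
cos θ = 0.984041, sin θ = 0.177944 (intermediates below are computed at full precision and shown rounded to 5 d.p.)
v1: (-3.5,-1.5) → rotate → (-3.17723,-2.09886) → ×s → (-3.11567,-2.05820) → (-3.12,-2.06)
v2: (1,-4.5) → rotate → (1.78479,-4.25024) → ×s → (1.75021,-4.16789) → (1.75,-4.17)
v3: (3.5,-2.5) → rotate → (3.88900,-1.83730) → ×s → (3.81365,-1.80170) → (3.81,-1.80)
v4: (-2.5,4.5) → rotate → (-3.26085,3.98332) → ×s → (-3.19767,3.90615) → (-3.20,3.91)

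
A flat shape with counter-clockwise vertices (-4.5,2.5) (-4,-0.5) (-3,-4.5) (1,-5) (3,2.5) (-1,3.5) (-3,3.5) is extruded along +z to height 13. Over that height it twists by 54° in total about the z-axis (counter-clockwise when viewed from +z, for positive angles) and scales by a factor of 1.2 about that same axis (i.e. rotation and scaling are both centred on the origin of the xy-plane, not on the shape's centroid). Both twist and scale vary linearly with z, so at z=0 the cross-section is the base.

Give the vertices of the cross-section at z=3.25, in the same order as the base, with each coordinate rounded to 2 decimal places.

Cross-section at z=3.25: (-5.21,1.45) (-3.96,-1.49) (-1.96,-5.33) (2.25,-4.86) (2.45,3.29) (-1.88,3.33) (-3.92,2.84)

t = z/height = 3.25/13 = 0.25
s = 1 + (scale-1)·z/height = 1 + (1.2-1)·3.25/13 = 1.050000
θ = twist·z/height = 54°·3.25/13 = 13.5000° = 0.235619 rad
cos θ = 0.972370, sin θ = 0.233445 (intermediates below are computed at full precision and shown rounded to 5 d.p.)
v1: (-4.5,2.5) → rotate → (-4.95928,1.38042) → ×s → (-5.20724,1.44944) → (-5.21,1.45)
v2: (-4,-0.5) → rotate → (-3.77276,-1.41997) → ×s → (-3.96139,-1.49096) → (-3.96,-1.49)
v3: (-3,-4.5) → rotate → (-1.86661,-5.07600) → ×s → (-1.95994,-5.32980) → (-1.96,-5.33)
v4: (1,-5) → rotate → (2.13960,-4.62840) → ×s → (2.24658,-4.85982) → (2.25,-4.86)
v5: (3,2.5) → rotate → (2.33350,3.13126) → ×s → (2.45017,3.28782) → (2.45,3.29)
v6: (-1,3.5) → rotate → (-1.78943,3.16985) → ×s → (-1.87890,3.32834) → (-1.88,3.33)
v7: (-3,3.5) → rotate → (-3.73417,2.70296) → ×s → (-3.92088,2.83811) → (-3.92,2.84)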